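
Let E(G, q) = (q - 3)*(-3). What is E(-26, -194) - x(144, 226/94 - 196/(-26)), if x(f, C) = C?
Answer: 355026/611 ≈ 581.06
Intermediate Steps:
E(G, q) = 9 - 3*q (E(G, q) = (-3 + q)*(-3) = 9 - 3*q)
E(-26, -194) - x(144, 226/94 - 196/(-26)) = (9 - 3*(-194)) - (226/94 - 196/(-26)) = (9 + 582) - (226*(1/94) - 196*(-1/26)) = 591 - (113/47 + 98/13) = 591 - 1*6075/611 = 591 - 6075/611 = 355026/611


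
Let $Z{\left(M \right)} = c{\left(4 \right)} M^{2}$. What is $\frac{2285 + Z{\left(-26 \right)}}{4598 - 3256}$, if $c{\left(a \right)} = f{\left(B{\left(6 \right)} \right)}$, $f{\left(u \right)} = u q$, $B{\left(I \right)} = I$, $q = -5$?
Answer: $- \frac{295}{22} \approx -13.409$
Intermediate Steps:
$f{\left(u \right)} = - 5 u$ ($f{\left(u \right)} = u \left(-5\right) = - 5 u$)
$c{\left(a \right)} = -30$ ($c{\left(a \right)} = \left(-5\right) 6 = -30$)
$Z{\left(M \right)} = - 30 M^{2}$
$\frac{2285 + Z{\left(-26 \right)}}{4598 - 3256} = \frac{2285 - 30 \left(-26\right)^{2}}{4598 - 3256} = \frac{2285 - 20280}{1342} = \left(2285 - 20280\right) \frac{1}{1342} = \left(-17995\right) \frac{1}{1342} = - \frac{295}{22}$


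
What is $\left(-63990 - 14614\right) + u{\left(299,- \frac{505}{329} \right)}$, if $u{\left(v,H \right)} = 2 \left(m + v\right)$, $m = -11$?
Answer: $-78028$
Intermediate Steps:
$u{\left(v,H \right)} = -22 + 2 v$ ($u{\left(v,H \right)} = 2 \left(-11 + v\right) = -22 + 2 v$)
$\left(-63990 - 14614\right) + u{\left(299,- \frac{505}{329} \right)} = \left(-63990 - 14614\right) + \left(-22 + 2 \cdot 299\right) = -78604 + \left(-22 + 598\right) = -78604 + 576 = -78028$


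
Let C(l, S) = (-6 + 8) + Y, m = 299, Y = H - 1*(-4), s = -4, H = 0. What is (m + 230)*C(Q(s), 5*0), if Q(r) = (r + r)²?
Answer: 3174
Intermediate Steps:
Y = 4 (Y = 0 - 1*(-4) = 0 + 4 = 4)
Q(r) = 4*r² (Q(r) = (2*r)² = 4*r²)
C(l, S) = 6 (C(l, S) = (-6 + 8) + 4 = 2 + 4 = 6)
(m + 230)*C(Q(s), 5*0) = (299 + 230)*6 = 529*6 = 3174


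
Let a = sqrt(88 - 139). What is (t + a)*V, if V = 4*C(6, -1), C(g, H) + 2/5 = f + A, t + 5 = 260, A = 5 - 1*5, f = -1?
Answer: -1428 - 28*I*sqrt(51)/5 ≈ -1428.0 - 39.992*I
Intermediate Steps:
A = 0 (A = 5 - 5 = 0)
t = 255 (t = -5 + 260 = 255)
C(g, H) = -7/5 (C(g, H) = -2/5 + (-1 + 0) = -2/5 - 1 = -7/5)
a = I*sqrt(51) (a = sqrt(-51) = I*sqrt(51) ≈ 7.1414*I)
V = -28/5 (V = 4*(-7/5) = -28/5 ≈ -5.6000)
(t + a)*V = (255 + I*sqrt(51))*(-28/5) = -1428 - 28*I*sqrt(51)/5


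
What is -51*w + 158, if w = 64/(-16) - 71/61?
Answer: 25703/61 ≈ 421.36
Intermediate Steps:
w = -315/61 (w = 64*(-1/16) - 71*1/61 = -4 - 71/61 = -315/61 ≈ -5.1639)
-51*w + 158 = -51*(-315/61) + 158 = 16065/61 + 158 = 25703/61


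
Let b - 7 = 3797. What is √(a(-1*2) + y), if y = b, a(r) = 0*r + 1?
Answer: √3805 ≈ 61.685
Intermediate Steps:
b = 3804 (b = 7 + 3797 = 3804)
a(r) = 1 (a(r) = 0 + 1 = 1)
y = 3804
√(a(-1*2) + y) = √(1 + 3804) = √3805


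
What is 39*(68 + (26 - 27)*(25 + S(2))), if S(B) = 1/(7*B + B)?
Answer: 26793/16 ≈ 1674.6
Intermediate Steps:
S(B) = 1/(8*B)
39*(68 + (26 - 27)*(25 + S(2))) = 39*(68 + (26 - 27)*(25 + (⅛)/2)) = 39*(68 - (25 + (⅛)*(½))) = 39*(68 - (25 + 1/16)) = 39*(68 - 1*401/16) = 39*(68 - 401/16) = 39*(687/16) = 26793/16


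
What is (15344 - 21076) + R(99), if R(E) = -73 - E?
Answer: -5904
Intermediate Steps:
(15344 - 21076) + R(99) = (15344 - 21076) + (-73 - 1*99) = -5732 + (-73 - 99) = -5732 - 172 = -5904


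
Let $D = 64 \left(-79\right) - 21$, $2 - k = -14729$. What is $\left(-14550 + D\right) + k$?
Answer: $-4896$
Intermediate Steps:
$k = 14731$ ($k = 2 - -14729 = 2 + 14729 = 14731$)
$D = -5077$ ($D = -5056 - 21 = -5077$)
$\left(-14550 + D\right) + k = \left(-14550 - 5077\right) + 14731 = -19627 + 14731 = -4896$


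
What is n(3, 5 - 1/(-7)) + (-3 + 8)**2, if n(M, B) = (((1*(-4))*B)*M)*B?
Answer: -14327/49 ≈ -292.39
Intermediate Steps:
n(M, B) = -4*M*B**2 (n(M, B) = ((-4*B)*M)*B = (-4*B*M)*B = -4*M*B**2)
n(3, 5 - 1/(-7)) + (-3 + 8)**2 = -4*3*(5 - 1/(-7))**2 + (-3 + 8)**2 = -4*3*(5 - 1*(-1/7))**2 + 5**2 = -4*3*(5 + 1/7)**2 + 25 = -4*3*(36/7)**2 + 25 = -4*3*1296/49 + 25 = -15552/49 + 25 = -14327/49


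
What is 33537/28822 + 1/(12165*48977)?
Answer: 19981519188907/17172297618510 ≈ 1.1636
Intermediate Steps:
33537/28822 + 1/(12165*48977) = 33537*(1/28822) + (1/12165)*(1/48977) = 33537/28822 + 1/595805205 = 19981519188907/17172297618510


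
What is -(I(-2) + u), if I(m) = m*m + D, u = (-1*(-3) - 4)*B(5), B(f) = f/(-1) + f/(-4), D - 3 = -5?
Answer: -33/4 ≈ -8.2500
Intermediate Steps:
D = -2 (D = 3 - 5 = -2)
B(f) = -5*f/4 (B(f) = f*(-1) + f*(-¼) = -f - f/4 = -5*f/4)
u = 25/4 (u = (-1*(-3) - 4)*(-5/4*5) = (3 - 4)*(-25/4) = -1*(-25/4) = 25/4 ≈ 6.2500)
I(m) = -2 + m² (I(m) = m*m - 2 = m² - 2 = -2 + m²)
-(I(-2) + u) = -((-2 + (-2)²) + 25/4) = -((-2 + 4) + 25/4) = -(2 + 25/4) = -1*33/4 = -33/4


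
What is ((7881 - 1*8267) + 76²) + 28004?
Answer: 33394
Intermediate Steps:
((7881 - 1*8267) + 76²) + 28004 = ((7881 - 8267) + 5776) + 28004 = (-386 + 5776) + 28004 = 5390 + 28004 = 33394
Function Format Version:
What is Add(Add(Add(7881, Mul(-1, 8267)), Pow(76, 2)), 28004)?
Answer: 33394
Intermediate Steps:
Add(Add(Add(7881, Mul(-1, 8267)), Pow(76, 2)), 28004) = Add(Add(Add(7881, -8267), 5776), 28004) = Add(Add(-386, 5776), 28004) = Add(5390, 28004) = 33394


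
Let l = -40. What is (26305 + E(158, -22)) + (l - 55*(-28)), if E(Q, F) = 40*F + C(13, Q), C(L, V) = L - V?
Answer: 26780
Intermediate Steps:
E(Q, F) = 13 - Q + 40*F (E(Q, F) = 40*F + (13 - Q) = 13 - Q + 40*F)
(26305 + E(158, -22)) + (l - 55*(-28)) = (26305 + (13 - 1*158 + 40*(-22))) + (-40 - 55*(-28)) = (26305 + (13 - 158 - 880)) + (-40 + 1540) = (26305 - 1025) + 1500 = 25280 + 1500 = 26780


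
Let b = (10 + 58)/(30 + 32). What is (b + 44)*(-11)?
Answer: -15378/31 ≈ -496.06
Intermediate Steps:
b = 34/31 (b = 68/62 = 68*(1/62) = 34/31 ≈ 1.0968)
(b + 44)*(-11) = (34/31 + 44)*(-11) = (1398/31)*(-11) = -15378/31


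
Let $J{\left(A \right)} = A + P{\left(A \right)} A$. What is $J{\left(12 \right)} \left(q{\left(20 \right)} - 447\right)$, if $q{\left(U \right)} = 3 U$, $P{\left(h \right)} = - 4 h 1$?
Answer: $218268$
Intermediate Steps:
$P{\left(h \right)} = - 4 h$
$J{\left(A \right)} = A - 4 A^{2}$ ($J{\left(A \right)} = A + - 4 A A = A - 4 A^{2}$)
$J{\left(12 \right)} \left(q{\left(20 \right)} - 447\right) = 12 \left(1 - 48\right) \left(3 \cdot 20 - 447\right) = 12 \left(1 - 48\right) \left(60 - 447\right) = 12 \left(-47\right) \left(-387\right) = \left(-564\right) \left(-387\right) = 218268$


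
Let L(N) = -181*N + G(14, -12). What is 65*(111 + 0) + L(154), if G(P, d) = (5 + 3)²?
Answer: -20595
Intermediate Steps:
G(P, d) = 64 (G(P, d) = 8² = 64)
L(N) = 64 - 181*N (L(N) = -181*N + 64 = 64 - 181*N)
65*(111 + 0) + L(154) = 65*(111 + 0) + (64 - 181*154) = 65*111 + (64 - 27874) = 7215 - 27810 = -20595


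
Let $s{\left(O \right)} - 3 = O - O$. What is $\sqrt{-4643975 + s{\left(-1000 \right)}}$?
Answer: $2 i \sqrt{1160993} \approx 2155.0 i$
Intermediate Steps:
$s{\left(O \right)} = 3$ ($s{\left(O \right)} = 3 + \left(O - O\right) = 3 + 0 = 3$)
$\sqrt{-4643975 + s{\left(-1000 \right)}} = \sqrt{-4643975 + 3} = \sqrt{-4643972} = 2 i \sqrt{1160993}$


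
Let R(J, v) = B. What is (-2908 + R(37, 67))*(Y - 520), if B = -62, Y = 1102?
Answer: -1728540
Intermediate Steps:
R(J, v) = -62
(-2908 + R(37, 67))*(Y - 520) = (-2908 - 62)*(1102 - 520) = -2970*582 = -1728540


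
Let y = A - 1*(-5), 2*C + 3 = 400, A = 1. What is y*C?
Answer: 1191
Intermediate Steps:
C = 397/2 (C = -3/2 + (½)*400 = -3/2 + 200 = 397/2 ≈ 198.50)
y = 6 (y = 1 - 1*(-5) = 1 + 5 = 6)
y*C = 6*(397/2) = 1191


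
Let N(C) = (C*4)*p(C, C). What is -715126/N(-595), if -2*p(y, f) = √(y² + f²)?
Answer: -357563*√2/708050 ≈ -0.71417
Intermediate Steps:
p(y, f) = -√(f² + y²)/2 (p(y, f) = -√(y² + f²)/2 = -√(f² + y²)/2)
N(C) = -2*C*√2*√(C²) (N(C) = (C*4)*(-√(C² + C²)/2) = (4*C)*(-√2*√(C²)/2) = -2*C*√2*√(C²))
-715126/N(-595) = -715126*√2/1416100 = -357563*√2/708050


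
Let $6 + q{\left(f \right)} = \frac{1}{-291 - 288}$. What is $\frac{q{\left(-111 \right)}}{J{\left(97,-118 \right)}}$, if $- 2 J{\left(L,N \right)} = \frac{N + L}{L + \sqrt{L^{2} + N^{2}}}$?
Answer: $- \frac{674150}{12159} - \frac{6950 \sqrt{23333}}{12159} \approx -142.76$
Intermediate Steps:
$J{\left(L,N \right)} = - \frac{L + N}{2 \left(L + \sqrt{L^{2} + N^{2}}\right)}$ ($J{\left(L,N \right)} = - \frac{\left(N + L\right) \frac{1}{L + \sqrt{L^{2} + N^{2}}}}{2} = - \frac{\left(L + N\right) \frac{1}{L + \sqrt{L^{2} + N^{2}}}}{2} = - \frac{\frac{1}{L + \sqrt{L^{2} + N^{2}}} \left(L + N\right)}{2} = - \frac{L + N}{2 \left(L + \sqrt{L^{2} + N^{2}}\right)}$)
$q{\left(f \right)} = - \frac{3475}{579}$ ($q{\left(f \right)} = -6 + \frac{1}{-291 - 288} = -6 + \frac{1}{-579} = -6 - \frac{1}{579} = - \frac{3475}{579}$)
$\frac{q{\left(-111 \right)}}{J{\left(97,-118 \right)}} = - \frac{3475}{579 \frac{\left(-1\right) 97 - -118}{2 \left(97 + \sqrt{97^{2} + \left(-118\right)^{2}}\right)}} = - \frac{3475}{579 \frac{-97 + 118}{2 \left(97 + \sqrt{9409 + 13924}\right)}} = - \frac{3475}{579 \cdot \frac{1}{2} \frac{1}{97 + \sqrt{23333}} \cdot 21} = - \frac{3475}{579 \frac{21}{2 \left(97 + \sqrt{23333}\right)}} = - \frac{3475 \left(\frac{194}{21} + \frac{2 \sqrt{23333}}{21}\right)}{579} = - \frac{674150}{12159} - \frac{6950 \sqrt{23333}}{12159}$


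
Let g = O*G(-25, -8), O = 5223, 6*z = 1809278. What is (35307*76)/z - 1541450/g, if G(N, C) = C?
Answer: 865408409707/18899717988 ≈ 45.789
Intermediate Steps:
z = 904639/3 (z = (⅙)*1809278 = 904639/3 ≈ 3.0155e+5)
g = -41784 (g = 5223*(-8) = -41784)
(35307*76)/z - 1541450/g = (35307*76)/(904639/3) - 1541450/(-41784) = 2683332*(3/904639) - 1541450*(-1/41784) = 8049996/904639 + 770725/20892 = 865408409707/18899717988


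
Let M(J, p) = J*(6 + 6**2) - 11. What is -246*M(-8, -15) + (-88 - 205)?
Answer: 85069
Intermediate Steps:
M(J, p) = -11 + 42*J (M(J, p) = J*(6 + 36) - 11 = J*42 - 11 = 42*J - 11 = -11 + 42*J)
-246*M(-8, -15) + (-88 - 205) = -246*(-11 + 42*(-8)) + (-88 - 205) = -246*(-11 - 336) - 293 = -246*(-347) - 293 = 85362 - 293 = 85069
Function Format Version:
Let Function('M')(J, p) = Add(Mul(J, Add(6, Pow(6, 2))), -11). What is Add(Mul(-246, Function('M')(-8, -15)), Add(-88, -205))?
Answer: 85069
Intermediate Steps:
Function('M')(J, p) = Add(-11, Mul(42, J)) (Function('M')(J, p) = Add(Mul(J, Add(6, 36)), -11) = Add(Mul(J, 42), -11) = Add(Mul(42, J), -11) = Add(-11, Mul(42, J)))
Add(Mul(-246, Function('M')(-8, -15)), Add(-88, -205)) = Add(Mul(-246, Add(-11, Mul(42, -8))), Add(-88, -205)) = Add(Mul(-246, Add(-11, -336)), -293) = Add(Mul(-246, -347), -293) = Add(85362, -293) = 85069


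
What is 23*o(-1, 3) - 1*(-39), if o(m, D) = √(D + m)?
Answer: 39 + 23*√2 ≈ 71.527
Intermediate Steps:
23*o(-1, 3) - 1*(-39) = 23*√(3 - 1) - 1*(-39) = 23*√2 + 39 = 39 + 23*√2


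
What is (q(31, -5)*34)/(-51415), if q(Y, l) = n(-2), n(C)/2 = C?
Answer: 136/51415 ≈ 0.0026451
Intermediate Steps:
n(C) = 2*C
q(Y, l) = -4 (q(Y, l) = 2*(-2) = -4)
(q(31, -5)*34)/(-51415) = -4*34/(-51415) = -136*(-1/51415) = 136/51415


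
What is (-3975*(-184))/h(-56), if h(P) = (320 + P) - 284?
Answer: -36570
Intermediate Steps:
h(P) = 36 + P
(-3975*(-184))/h(-56) = (-3975*(-184))/(36 - 56) = 731400/(-20) = 731400*(-1/20) = -36570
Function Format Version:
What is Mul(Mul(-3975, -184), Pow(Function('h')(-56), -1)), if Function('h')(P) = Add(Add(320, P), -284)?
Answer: -36570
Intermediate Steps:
Function('h')(P) = Add(36, P)
Mul(Mul(-3975, -184), Pow(Function('h')(-56), -1)) = Mul(Mul(-3975, -184), Pow(Add(36, -56), -1)) = Mul(731400, Pow(-20, -1)) = Mul(731400, Rational(-1, 20)) = -36570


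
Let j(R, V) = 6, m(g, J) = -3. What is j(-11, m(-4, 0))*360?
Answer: 2160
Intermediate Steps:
j(-11, m(-4, 0))*360 = 6*360 = 2160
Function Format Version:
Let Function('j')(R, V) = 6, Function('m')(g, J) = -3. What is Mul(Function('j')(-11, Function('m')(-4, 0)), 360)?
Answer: 2160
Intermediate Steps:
Mul(Function('j')(-11, Function('m')(-4, 0)), 360) = Mul(6, 360) = 2160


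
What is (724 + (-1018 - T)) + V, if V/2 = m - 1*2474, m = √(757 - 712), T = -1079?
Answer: -4163 + 6*√5 ≈ -4149.6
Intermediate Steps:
m = 3*√5 (m = √45 = 3*√5 ≈ 6.7082)
V = -4948 + 6*√5 (V = 2*(3*√5 - 1*2474) = 2*(3*√5 - 2474) = 2*(-2474 + 3*√5) = -4948 + 6*√5 ≈ -4934.6)
(724 + (-1018 - T)) + V = (724 + (-1018 - 1*(-1079))) + (-4948 + 6*√5) = (724 + (-1018 + 1079)) + (-4948 + 6*√5) = (724 + 61) + (-4948 + 6*√5) = 785 + (-4948 + 6*√5) = -4163 + 6*√5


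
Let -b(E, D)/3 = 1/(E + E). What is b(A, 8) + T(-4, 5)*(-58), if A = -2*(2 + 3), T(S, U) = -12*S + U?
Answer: -61477/20 ≈ -3073.9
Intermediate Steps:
T(S, U) = U - 12*S
A = -10 (A = -2*5 = -10)
b(E, D) = -3/(2*E) (b(E, D) = -3/(E + E) = -3*1/(2*E) = -3/(2*E))
b(A, 8) + T(-4, 5)*(-58) = -3/2/(-10) + (5 - 12*(-4))*(-58) = -3/2*(-⅒) + (5 + 48)*(-58) = 3/20 + 53*(-58) = 3/20 - 3074 = -61477/20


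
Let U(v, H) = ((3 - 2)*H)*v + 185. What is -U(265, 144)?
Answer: -38345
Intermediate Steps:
U(v, H) = 185 + H*v (U(v, H) = (1*H)*v + 185 = H*v + 185 = 185 + H*v)
-U(265, 144) = -(185 + 144*265) = -(185 + 38160) = -1*38345 = -38345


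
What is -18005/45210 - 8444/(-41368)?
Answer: -4538470/23378091 ≈ -0.19413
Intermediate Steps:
-18005/45210 - 8444/(-41368) = -18005*1/45210 - 8444*(-1/41368) = -3601/9042 + 2111/10342 = -4538470/23378091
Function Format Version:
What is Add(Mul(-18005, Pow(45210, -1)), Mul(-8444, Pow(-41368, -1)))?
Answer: Rational(-4538470, 23378091) ≈ -0.19413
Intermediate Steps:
Add(Mul(-18005, Pow(45210, -1)), Mul(-8444, Pow(-41368, -1))) = Add(Mul(-18005, Rational(1, 45210)), Mul(-8444, Rational(-1, 41368))) = Add(Rational(-3601, 9042), Rational(2111, 10342)) = Rational(-4538470, 23378091)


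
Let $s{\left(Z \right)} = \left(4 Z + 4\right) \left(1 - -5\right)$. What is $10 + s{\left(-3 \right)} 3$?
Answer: $-134$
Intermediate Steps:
$s{\left(Z \right)} = 24 + 24 Z$ ($s{\left(Z \right)} = \left(4 + 4 Z\right) \left(1 + 5\right) = \left(4 + 4 Z\right) 6 = 24 + 24 Z$)
$10 + s{\left(-3 \right)} 3 = 10 + \left(24 + 24 \left(-3\right)\right) 3 = 10 + \left(24 - 72\right) 3 = 10 - 144 = -134$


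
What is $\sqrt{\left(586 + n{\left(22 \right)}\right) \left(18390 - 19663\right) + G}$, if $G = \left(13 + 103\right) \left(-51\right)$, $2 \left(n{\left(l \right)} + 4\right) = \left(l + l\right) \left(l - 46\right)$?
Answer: $i \sqrt{74658} \approx 273.24 i$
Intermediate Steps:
$n{\left(l \right)} = -4 + l \left(-46 + l\right)$ ($n{\left(l \right)} = -4 + \frac{\left(l + l\right) \left(l - 46\right)}{2} = -4 + \frac{2 l \left(-46 + l\right)}{2} = -4 + l \left(-46 + l\right)$)
$G = -5916$ ($G = 116 \left(-51\right) = -5916$)
$\sqrt{\left(586 + n{\left(22 \right)}\right) \left(18390 - 19663\right) + G} = \sqrt{\left(586 - \left(1016 - 484\right)\right) \left(18390 - 19663\right) - 5916} = \sqrt{\left(586 - 532\right) \left(-1273\right) - 5916} = \sqrt{54 \left(-1273\right) - 5916} = \sqrt{-68742 - 5916} = \sqrt{-74658} = i \sqrt{74658}$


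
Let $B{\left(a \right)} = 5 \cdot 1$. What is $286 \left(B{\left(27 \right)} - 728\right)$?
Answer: $-206778$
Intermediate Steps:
$B{\left(a \right)} = 5$
$286 \left(B{\left(27 \right)} - 728\right) = 286 \left(5 - 728\right) = 286 \left(-723\right) = -206778$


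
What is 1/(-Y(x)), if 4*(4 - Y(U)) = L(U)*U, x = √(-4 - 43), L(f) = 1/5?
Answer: -1600/6447 - 20*I*√47/6447 ≈ -0.24818 - 0.021268*I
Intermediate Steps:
L(f) = ⅕
x = I*√47 (x = √(-47) = I*√47 ≈ 6.8557*I)
Y(U) = 4 - U/20
1/(-Y(x)) = 1/(-(4 - I*√47/20)) = 1/(-4 + I*√47/20)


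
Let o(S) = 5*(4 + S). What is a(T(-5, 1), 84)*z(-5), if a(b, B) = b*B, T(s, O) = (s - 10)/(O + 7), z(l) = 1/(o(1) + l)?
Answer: -63/8 ≈ -7.8750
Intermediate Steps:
o(S) = 20 + 5*S
z(l) = 1/(25 + l) (z(l) = 1/((20 + 5*1) + l) = 1/((20 + 5) + l) = 1/(25 + l))
T(s, O) = (-10 + s)/(7 + O)
a(b, B) = B*b
a(T(-5, 1), 84)*z(-5) = (84*((-10 - 5)/(7 + 1)))/(25 - 5) = (84*(-15/8))/20 = (84*((⅛)*(-15)))*(1/20) = (84*(-15/8))*(1/20) = -315/2*1/20 = -63/8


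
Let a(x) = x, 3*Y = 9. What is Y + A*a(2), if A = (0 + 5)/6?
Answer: 14/3 ≈ 4.6667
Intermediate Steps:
Y = 3 (Y = (⅓)*9 = 3)
A = ⅚ (A = 5*(⅙) = ⅚ ≈ 0.83333)
Y + A*a(2) = 3 + (⅚)*2 = 3 + 5/3 = 14/3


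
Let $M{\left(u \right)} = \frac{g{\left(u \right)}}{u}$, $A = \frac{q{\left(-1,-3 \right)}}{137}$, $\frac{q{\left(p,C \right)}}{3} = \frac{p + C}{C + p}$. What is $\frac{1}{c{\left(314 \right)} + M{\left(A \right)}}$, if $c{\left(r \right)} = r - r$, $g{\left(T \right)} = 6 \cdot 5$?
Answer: $\frac{1}{1370} \approx 0.00072993$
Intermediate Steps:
$g{\left(T \right)} = 30$
$c{\left(r \right)} = 0$
$q{\left(p,C \right)} = 3$ ($q{\left(p,C \right)} = 3 \frac{p + C}{C + p} = 3 \frac{C + p}{C + p} = 3 \cdot 1 = 3$)
$A = \frac{3}{137} \approx 0.021898$
$M{\left(u \right)} = \frac{30}{u}$
$\frac{1}{c{\left(314 \right)} + M{\left(A \right)}} = \frac{1}{0 + \frac{30}{\frac{3}{137}}} = \frac{1}{0 + 30 \cdot \frac{137}{3}} = \frac{1}{0 + 1370} = \frac{1}{1370}$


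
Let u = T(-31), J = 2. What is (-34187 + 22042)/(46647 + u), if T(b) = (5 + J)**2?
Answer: -12145/46696 ≈ -0.26009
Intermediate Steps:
T(b) = 49 (T(b) = (5 + 2)**2 = 7**2 = 49)
u = 49
(-34187 + 22042)/(46647 + u) = (-34187 + 22042)/(46647 + 49) = -12145/46696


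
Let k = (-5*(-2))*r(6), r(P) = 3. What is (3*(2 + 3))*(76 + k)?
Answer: 1590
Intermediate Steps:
k = 30 (k = -5*(-2)*3 = 10*3 = 30)
(3*(2 + 3))*(76 + k) = (3*(2 + 3))*(76 + 30) = (3*5)*106 = 15*106 = 1590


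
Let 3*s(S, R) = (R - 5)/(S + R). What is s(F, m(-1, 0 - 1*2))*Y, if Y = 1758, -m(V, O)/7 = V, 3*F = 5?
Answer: 1758/13 ≈ 135.23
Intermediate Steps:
F = 5/3 (F = (1/3)*5 = 5/3 ≈ 1.6667)
m(V, O) = -7*V
s(S, R) = (-5 + R)/(3*(R + S)) (s(S, R) = ((R - 5)/(S + R))/3 = ((-5 + R)/(R + S))/3 = (-5 + R)/(3*(R + S)))
s(F, m(-1, 0 - 1*2))*Y = ((-5 - 7*(-1))/(3*(-7*(-1) + 5/3)))*1758 = ((-5 + 7)/(3*(7 + 5/3)))*1758 = ((1/3)*2/(26/3))*1758 = ((1/3)*(3/26)*2)*1758 = (1/13)*1758 = 1758/13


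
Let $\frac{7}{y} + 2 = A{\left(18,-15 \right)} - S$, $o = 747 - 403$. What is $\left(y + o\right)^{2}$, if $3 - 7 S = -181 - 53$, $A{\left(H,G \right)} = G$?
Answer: $\frac{14985432225}{126736} \approx 1.1824 \cdot 10^{5}$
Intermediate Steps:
$S = \frac{237}{7}$ ($S = \frac{3}{7} - \frac{-181 - 53}{7} = \frac{3}{7} - - \frac{234}{7} = \frac{3}{7} + \frac{234}{7} = \frac{237}{7} \approx 33.857$)
$o = 344$
$y = - \frac{49}{356}$ ($y = \frac{7}{-2 - \frac{342}{7}} = \frac{7}{- \frac{356}{7}} = 7 \left(- \frac{7}{356}\right) = - \frac{49}{356} \approx -0.13764$)
$\left(y + o\right)^{2} = \left(- \frac{49}{356} + 344\right)^{2} = \left(\frac{122415}{356}\right)^{2} = \frac{14985432225}{126736}$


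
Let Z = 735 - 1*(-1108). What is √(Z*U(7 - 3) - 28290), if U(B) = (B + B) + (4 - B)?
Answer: I*√13546 ≈ 116.39*I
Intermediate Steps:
U(B) = 4 + B (U(B) = 2*B + (4 - B) = 4 + B)
Z = 1843 (Z = 735 + 1108 = 1843)
√(Z*U(7 - 3) - 28290) = √(1843*(4 + (7 - 3)) - 28290) = √(1843*(4 + 4) - 28290) = √(1843*8 - 28290) = √(14744 - 28290) = √(-13546) = I*√13546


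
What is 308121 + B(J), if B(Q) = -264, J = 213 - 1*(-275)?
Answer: 307857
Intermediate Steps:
J = 488 (J = 213 + 275 = 488)
308121 + B(J) = 308121 - 264 = 307857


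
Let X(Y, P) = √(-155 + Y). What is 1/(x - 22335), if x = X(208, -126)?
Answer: -22335/498852172 - √53/498852172 ≈ -4.4787e-5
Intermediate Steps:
x = √53 (x = √(-155 + 208) = √53 ≈ 7.2801)
1/(x - 22335) = 1/(√53 - 22335) = 1/(-22335 + √53)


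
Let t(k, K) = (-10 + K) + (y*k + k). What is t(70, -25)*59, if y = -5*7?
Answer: -142485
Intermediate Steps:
y = -35
t(k, K) = -10 + K - 34*k (t(k, K) = (-10 + K) + (-35*k + k) = (-10 + K) - 34*k = -10 + K - 34*k)
t(70, -25)*59 = (-10 - 25 - 34*70)*59 = (-10 - 25 - 2380)*59 = -2415*59 = -142485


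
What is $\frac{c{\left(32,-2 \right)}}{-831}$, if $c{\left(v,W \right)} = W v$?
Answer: $\frac{64}{831} \approx 0.077016$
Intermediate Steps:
$\frac{c{\left(32,-2 \right)}}{-831} = \frac{\left(-2\right) 32}{-831} = \left(-64\right) \left(- \frac{1}{831}\right) = \frac{64}{831}$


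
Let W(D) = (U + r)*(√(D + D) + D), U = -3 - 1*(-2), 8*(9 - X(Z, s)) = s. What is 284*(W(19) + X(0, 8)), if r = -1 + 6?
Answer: 23856 + 1136*√38 ≈ 30859.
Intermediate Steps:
X(Z, s) = 9 - s/8
U = -1 (U = -3 + 2 = -1)
r = 5
W(D) = 4*D + 4*√2*√D (W(D) = (-1 + 5)*(√(D + D) + D) = 4*(√(2*D) + D) = 4*(√2*√D + D) = 4*(D + √2*√D) = 4*D + 4*√2*√D)
284*(W(19) + X(0, 8)) = 284*((4*19 + 4*√2*√19) + (9 - ⅛*8)) = 284*((76 + 4*√38) + (9 - 1)) = 284*((76 + 4*√38) + 8) = 284*(84 + 4*√38) = 23856 + 1136*√38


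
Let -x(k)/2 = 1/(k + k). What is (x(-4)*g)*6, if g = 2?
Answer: 3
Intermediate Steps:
x(k) = -1/k (x(k) = -2/(k + k) = -2*1/(2*k) = -1/k)
(x(-4)*g)*6 = (-1/(-4)*2)*6 = (-1*(-¼)*2)*6 = ((¼)*2)*6 = (½)*6 = 3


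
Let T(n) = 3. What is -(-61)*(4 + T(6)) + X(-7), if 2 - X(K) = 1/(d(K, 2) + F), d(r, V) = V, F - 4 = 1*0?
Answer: 2573/6 ≈ 428.83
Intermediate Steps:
F = 4 (F = 4 + 1*0 = 4 + 0 = 4)
X(K) = 11/6 (X(K) = 2 - 1/(2 + 4) = 2 - 1/6 = 2 - 1*⅙ = 2 - ⅙ = 11/6)
-(-61)*(4 + T(6)) + X(-7) = -(-61)*(4 + 3) + 11/6 = -(-61)*7 + 11/6 = -61*(-7) + 11/6 = 427 + 11/6 = 2573/6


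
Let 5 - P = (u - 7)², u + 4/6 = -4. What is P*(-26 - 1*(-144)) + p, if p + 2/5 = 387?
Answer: -678803/45 ≈ -15085.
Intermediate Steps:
u = -14/3 (u = -⅔ - 4 = -14/3 ≈ -4.6667)
p = 1933/5 (p = -⅖ + 387 = 1933/5 ≈ 386.60)
P = -1180/9 (P = 5 - (-14/3 - 7)² = 5 - (-35/3)² = 5 - 1*1225/9 = 5 - 1225/9 = -1180/9 ≈ -131.11)
P*(-26 - 1*(-144)) + p = -1180*(-26 - 1*(-144))/9 + 1933/5 = -1180*(-26 + 144)/9 + 1933/5 = -1180/9*118 + 1933/5 = -139240/9 + 1933/5 = -678803/45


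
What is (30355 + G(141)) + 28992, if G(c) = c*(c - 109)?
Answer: 63859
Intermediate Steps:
G(c) = c*(-109 + c)
(30355 + G(141)) + 28992 = (30355 + 141*(-109 + 141)) + 28992 = (30355 + 141*32) + 28992 = (30355 + 4512) + 28992 = 34867 + 28992 = 63859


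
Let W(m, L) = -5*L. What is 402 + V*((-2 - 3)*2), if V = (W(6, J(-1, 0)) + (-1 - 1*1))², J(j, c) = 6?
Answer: -9838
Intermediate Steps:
V = 1024 (V = (-5*6 + (-1 - 1*1))² = (-30 + (-1 - 1))² = (-30 - 2)² = (-32)² = 1024)
402 + V*((-2 - 3)*2) = 402 + 1024*((-2 - 3)*2) = 402 + 1024*(-5*2) = 402 + 1024*(-10) = 402 - 10240 = -9838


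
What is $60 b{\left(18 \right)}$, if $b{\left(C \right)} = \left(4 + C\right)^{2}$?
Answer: $29040$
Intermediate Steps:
$60 b{\left(18 \right)} = 60 \left(4 + 18\right)^{2} = 60 \cdot 22^{2} = 60 \cdot 484 = 29040$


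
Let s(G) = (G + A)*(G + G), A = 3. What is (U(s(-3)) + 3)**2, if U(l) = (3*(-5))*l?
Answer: 9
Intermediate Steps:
s(G) = 2*G*(3 + G) (s(G) = (G + 3)*(G + G) = (3 + G)*(2*G) = 2*G*(3 + G))
U(l) = -15*l
(U(s(-3)) + 3)**2 = (-30*(-3)*(3 - 3) + 3)**2 = (-30*(-3)*0 + 3)**2 = (-15*0 + 3)**2 = (0 + 3)**2 = 3**2 = 9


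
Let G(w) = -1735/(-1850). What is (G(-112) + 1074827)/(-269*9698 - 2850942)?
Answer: -397686337/2020090480 ≈ -0.19687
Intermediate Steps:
G(w) = 347/370 (G(w) = -1735*(-1/1850) = 347/370)
(G(-112) + 1074827)/(-269*9698 - 2850942) = (347/370 + 1074827)/(-269*9698 - 2850942) = 397686337/(370*(-2608762 - 2850942)) = (397686337/370)/(-5459704) = (397686337/370)*(-1/5459704) = -397686337/2020090480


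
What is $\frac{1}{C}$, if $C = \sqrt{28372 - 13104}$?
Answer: $\frac{\sqrt{3817}}{7634} \approx 0.008093$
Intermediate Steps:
$C = 2 \sqrt{3817}$ ($C = \sqrt{15268} = 2 \sqrt{3817} \approx 123.56$)
$\frac{1}{C} = \frac{1}{2 \sqrt{3817}} = \frac{\sqrt{3817}}{7634}$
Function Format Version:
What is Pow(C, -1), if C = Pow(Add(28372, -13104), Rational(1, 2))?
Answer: Mul(Rational(1, 7634), Pow(3817, Rational(1, 2))) ≈ 0.0080930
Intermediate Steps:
C = Mul(2, Pow(3817, Rational(1, 2))) (C = Pow(15268, Rational(1, 2)) = Mul(2, Pow(3817, Rational(1, 2))) ≈ 123.56)
Pow(C, -1) = Pow(Mul(2, Pow(3817, Rational(1, 2))), -1) = Mul(Rational(1, 7634), Pow(3817, Rational(1, 2)))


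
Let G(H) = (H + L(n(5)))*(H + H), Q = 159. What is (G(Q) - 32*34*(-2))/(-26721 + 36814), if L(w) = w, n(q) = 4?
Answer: 54010/10093 ≈ 5.3512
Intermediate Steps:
G(H) = 2*H*(4 + H) (G(H) = (H + 4)*(H + H) = (4 + H)*(2*H) = 2*H*(4 + H))
(G(Q) - 32*34*(-2))/(-26721 + 36814) = (2*159*(4 + 159) - 32*34*(-2))/(-26721 + 36814) = (2*159*163 - 1088*(-2))/10093 = (51834 + 2176)*(1/10093) = 54010*(1/10093) = 54010/10093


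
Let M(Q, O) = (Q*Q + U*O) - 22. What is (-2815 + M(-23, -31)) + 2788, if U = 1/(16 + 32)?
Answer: 23009/48 ≈ 479.35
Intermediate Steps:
U = 1/48 ≈ 0.020833
M(Q, O) = -22 + Q² + O/48 (M(Q, O) = (Q*Q + O/48) - 22 = (Q² + O/48) - 22 = -22 + Q² + O/48)
(-2815 + M(-23, -31)) + 2788 = (-2815 + (-22 + (-23)² + (1/48)*(-31))) + 2788 = (-2815 + (-22 + 529 - 31/48)) + 2788 = (-2815 + 24305/48) + 2788 = -110815/48 + 2788 = 23009/48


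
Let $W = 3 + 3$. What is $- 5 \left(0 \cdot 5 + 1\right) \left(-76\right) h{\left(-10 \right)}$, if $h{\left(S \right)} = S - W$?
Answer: $-6080$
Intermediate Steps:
$W = 6$
$h{\left(S \right)} = -6 + S$ ($h{\left(S \right)} = S - 6 = -6 + S$)
$- 5 \left(0 \cdot 5 + 1\right) \left(-76\right) h{\left(-10 \right)} = - 5 \left(0 \cdot 5 + 1\right) \left(-76\right) \left(-6 - 10\right) = - 5 \left(0 + 1\right) \left(-76\right) \left(-16\right) = \left(-5\right) 1 \left(-76\right) \left(-16\right) = \left(-5\right) \left(-76\right) \left(-16\right) = 380 \left(-16\right) = -6080$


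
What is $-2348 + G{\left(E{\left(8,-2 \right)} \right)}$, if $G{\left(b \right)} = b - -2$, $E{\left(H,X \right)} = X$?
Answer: $-2348$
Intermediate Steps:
$G{\left(b \right)} = 2 + b$ ($G{\left(b \right)} = b + 2 = 2 + b$)
$-2348 + G{\left(E{\left(8,-2 \right)} \right)} = -2348 + \left(2 - 2\right) = -2348 + 0 = -2348$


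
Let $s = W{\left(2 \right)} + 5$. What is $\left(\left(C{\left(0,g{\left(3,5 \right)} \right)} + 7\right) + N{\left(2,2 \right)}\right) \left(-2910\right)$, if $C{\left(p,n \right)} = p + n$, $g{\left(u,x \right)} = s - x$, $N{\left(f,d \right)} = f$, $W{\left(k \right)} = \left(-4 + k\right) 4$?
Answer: $-2910$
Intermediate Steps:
$W{\left(k \right)} = -16 + 4 k$
$s = -3$ ($s = \left(-16 + 4 \cdot 2\right) + 5 = \left(-16 + 8\right) + 5 = -8 + 5 = -3$)
$g{\left(u,x \right)} = -3 - x$
$C{\left(p,n \right)} = n + p$
$\left(\left(C{\left(0,g{\left(3,5 \right)} \right)} + 7\right) + N{\left(2,2 \right)}\right) \left(-2910\right) = \left(\left(\left(\left(-3 - 5\right) + 0\right) + 7\right) + 2\right) \left(-2910\right) = \left(\left(\left(-8 + 0\right) + 7\right) + 2\right) \left(-2910\right) = \left(\left(-8 + 7\right) + 2\right) \left(-2910\right) = \left(-1 + 2\right) \left(-2910\right) = 1 \left(-2910\right) = -2910$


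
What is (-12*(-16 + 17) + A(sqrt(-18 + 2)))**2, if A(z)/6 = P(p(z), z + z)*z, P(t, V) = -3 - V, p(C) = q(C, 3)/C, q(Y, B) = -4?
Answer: 27216 - 25920*I ≈ 27216.0 - 25920.0*I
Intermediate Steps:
p(C) = -4/C
A(z) = 6*z*(-3 - 2*z) (A(z) = 6*((-3 - (z + z))*z) = 6*((-3 - 2*z)*z) = 6*(z*(-3 - 2*z)) = 6*z*(-3 - 2*z))
(-12*(-16 + 17) + A(sqrt(-18 + 2)))**2 = (-12*(-16 + 17) - 6*sqrt(-18 + 2)*(3 + 2*sqrt(-18 + 2)))**2 = (-12*1 - 6*sqrt(-16)*(3 + 2*sqrt(-16)))**2 = (-12 - 6*4*I*(3 + 2*(4*I)))**2 = (-12 - 6*4*I*(3 + 8*I))**2 = (-12 - 24*I*(3 + 8*I))**2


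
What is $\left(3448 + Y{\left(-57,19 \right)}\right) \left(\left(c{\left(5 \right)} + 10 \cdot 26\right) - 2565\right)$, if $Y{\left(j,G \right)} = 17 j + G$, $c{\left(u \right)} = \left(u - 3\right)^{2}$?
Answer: $-5747898$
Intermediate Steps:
$c{\left(u \right)} = \left(-3 + u\right)^{2}$
$Y{\left(j,G \right)} = G + 17 j$
$\left(3448 + Y{\left(-57,19 \right)}\right) \left(\left(c{\left(5 \right)} + 10 \cdot 26\right) - 2565\right) = \left(3448 + \left(19 + 17 \left(-57\right)\right)\right) \left(\left(\left(-3 + 5\right)^{2} + 10 \cdot 26\right) - 2565\right) = \left(3448 + \left(19 - 969\right)\right) \left(\left(2^{2} + 260\right) - 2565\right) = \left(3448 - 950\right) \left(\left(4 + 260\right) - 2565\right) = 2498 \left(264 - 2565\right) = 2498 \left(-2301\right) = -5747898$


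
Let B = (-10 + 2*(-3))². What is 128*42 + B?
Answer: 5632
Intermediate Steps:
B = 256 (B = (-10 - 6)² = (-16)² = 256)
128*42 + B = 128*42 + 256 = 5376 + 256 = 5632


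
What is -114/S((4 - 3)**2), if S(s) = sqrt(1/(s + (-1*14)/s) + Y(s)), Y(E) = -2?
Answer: 38*I*sqrt(39)/3 ≈ 79.103*I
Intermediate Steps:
S(s) = sqrt(-2 + 1/(s - 14/s)) (S(s) = sqrt(1/(s + (-1*14)/s) - 2) = sqrt(1/(s - 14/s) - 2) = sqrt(-2 + 1/(s - 14/s)))
-114/S((4 - 3)**2) = -114/sqrt((28 + (4 - 3)**2 - 2*(4 - 3)**4)/(-14 + ((4 - 3)**2)**2)) = -114/sqrt((28 + 1**2 - 2*(1**2)**2)/(-14 + (1**2)**2)) = -114/sqrt((28 + 1 - 2*1**2)/(-14 + 1**2)) = -114/sqrt((28 + 1 - 2*1)/(-14 + 1)) = -114/sqrt((28 + 1 - 2)/(-13)) = -114/sqrt(-1/13*27) = -114/sqrt(-27/13) = -114/(3*I*sqrt(39)/13) = -I*sqrt(39)/9*(-114) = 38*I*sqrt(39)/3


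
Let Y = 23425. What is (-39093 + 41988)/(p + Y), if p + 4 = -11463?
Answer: 965/3986 ≈ 0.24210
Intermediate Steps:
p = -11467 (p = -4 - 11463 = -11467)
(-39093 + 41988)/(p + Y) = (-39093 + 41988)/(-11467 + 23425) = 2895/11958 = 2895*(1/11958) = 965/3986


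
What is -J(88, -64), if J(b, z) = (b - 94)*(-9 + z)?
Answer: -438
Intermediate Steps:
J(b, z) = (-94 + b)*(-9 + z)
-J(88, -64) = -(846 - 94*(-64) - 9*88 + 88*(-64)) = -(846 + 6016 - 792 - 5632) = -1*438 = -438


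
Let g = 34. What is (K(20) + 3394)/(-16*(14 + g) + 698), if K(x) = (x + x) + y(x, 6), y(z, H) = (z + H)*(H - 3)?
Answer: -1756/35 ≈ -50.171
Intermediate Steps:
y(z, H) = (-3 + H)*(H + z) (y(z, H) = (H + z)*(-3 + H) = (-3 + H)*(H + z))
K(x) = 18 + 5*x (K(x) = (x + x) + (6² - 3*6 - 3*x + 6*x) = 2*x + (36 - 18 - 3*x + 6*x) = 2*x + (18 + 3*x) = 18 + 5*x)
(K(20) + 3394)/(-16*(14 + g) + 698) = ((18 + 5*20) + 3394)/(-16*(14 + 34) + 698) = ((18 + 100) + 3394)/(-16*48 + 698) = (118 + 3394)/(-768 + 698) = 3512/(-70) = 3512*(-1/70) = -1756/35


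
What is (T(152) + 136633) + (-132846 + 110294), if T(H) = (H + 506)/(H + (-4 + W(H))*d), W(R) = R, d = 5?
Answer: 50880455/446 ≈ 1.1408e+5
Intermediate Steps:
T(H) = (506 + H)/(-20 + 6*H) (T(H) = (H + 506)/(H + (-4 + H)*5) = (506 + H)/(H + (-20 + 5*H)) = (506 + H)/(-20 + 6*H))
(T(152) + 136633) + (-132846 + 110294) = ((506 + 152)/(2*(-10 + 3*152)) + 136633) + (-132846 + 110294) = ((½)*658/(-10 + 456) + 136633) - 22552 = ((½)*658/446 + 136633) - 22552 = ((½)*(1/446)*658 + 136633) - 22552 = (329/446 + 136633) - 22552 = 60938647/446 - 22552 = 50880455/446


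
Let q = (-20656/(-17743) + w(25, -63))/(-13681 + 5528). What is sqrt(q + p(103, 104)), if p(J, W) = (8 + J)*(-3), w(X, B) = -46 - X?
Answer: I*sqrt(6968223179403165790)/144658679 ≈ 18.248*I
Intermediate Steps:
p(J, W) = -24 - 3*J
q = 1239097/144658679 (q = (-20656/(-17743) + (-46 - 1*25))/(-13681 + 5528) = (-20656*(-1/17743) + (-46 - 25))/(-8153) = (20656/17743 - 71)*(-1/8153) = -1239097/17743*(-1/8153) = 1239097/144658679 ≈ 0.0085657)
sqrt(q + p(103, 104)) = sqrt(1239097/144658679 + (-24 - 3*103)) = sqrt(1239097/144658679 + (-24 - 309)) = sqrt(1239097/144658679 - 333) = sqrt(-48170101010/144658679) = I*sqrt(6968223179403165790)/144658679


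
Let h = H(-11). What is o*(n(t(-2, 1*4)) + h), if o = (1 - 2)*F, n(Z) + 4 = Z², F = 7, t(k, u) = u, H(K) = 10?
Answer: -154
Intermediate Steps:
h = 10
n(Z) = -4 + Z²
o = -7 (o = (1 - 2)*7 = -1*7 = -7)
o*(n(t(-2, 1*4)) + h) = -7*((-4 + (1*4)²) + 10) = -7*((-4 + 4²) + 10) = -7*((-4 + 16) + 10) = -7*(12 + 10) = -7*22 = -154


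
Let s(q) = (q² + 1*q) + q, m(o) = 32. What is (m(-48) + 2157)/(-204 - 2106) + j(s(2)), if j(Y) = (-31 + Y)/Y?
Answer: -3211/840 ≈ -3.8226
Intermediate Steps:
s(q) = q² + 2*q (s(q) = (q² + q) + q = (q + q²) + q = q² + 2*q)
j(Y) = (-31 + Y)/Y
(m(-48) + 2157)/(-204 - 2106) + j(s(2)) = (32 + 2157)/(-204 - 2106) + (-31 + 2*(2 + 2))/((2*(2 + 2))) = 2189/(-2310) + (-31 + 2*4)/((2*4)) = 2189*(-1/2310) + (-31 + 8)/8 = -199/210 + (⅛)*(-23) = -199/210 - 23/8 = -3211/840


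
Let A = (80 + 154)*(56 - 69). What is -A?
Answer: 3042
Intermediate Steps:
A = -3042 (A = 234*(-13) = -3042)
-A = -1*(-3042) = 3042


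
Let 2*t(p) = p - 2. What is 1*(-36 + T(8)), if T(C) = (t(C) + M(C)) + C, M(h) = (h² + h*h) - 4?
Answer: 99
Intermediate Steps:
t(p) = -1 + p/2 (t(p) = (p - 2)/2 = (-2 + p)/2 = -1 + p/2)
M(h) = -4 + 2*h² (M(h) = (h² + h²) - 4 = 2*h² - 4 = -4 + 2*h²)
T(C) = -5 + 2*C² + 3*C/2 (T(C) = ((-1 + C/2) + (-4 + 2*C²)) + C = (-5 + C/2 + 2*C²) + C = -5 + 2*C² + 3*C/2)
1*(-36 + T(8)) = 1*(-36 + (-5 + 2*8² + (3/2)*8)) = 1*(-36 + (-5 + 2*64 + 12)) = 1*(-36 + (-5 + 128 + 12)) = 1*(-36 + 135) = 1*99 = 99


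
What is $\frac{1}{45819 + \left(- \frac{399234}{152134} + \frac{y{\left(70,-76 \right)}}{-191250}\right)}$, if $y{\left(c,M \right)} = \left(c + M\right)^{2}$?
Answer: $\frac{808211875}{37029338817866} \approx 2.1826 \cdot 10^{-5}$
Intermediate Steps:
$y{\left(c,M \right)} = \left(M + c\right)^{2}$
$\frac{1}{45819 + \left(- \frac{399234}{152134} + \frac{y{\left(70,-76 \right)}}{-191250}\right)} = \frac{1}{45819 - \left(\frac{199617}{76067} - \frac{\left(-76 + 70\right)^{2}}{-191250}\right)} = \frac{1}{45819 - \left(\frac{199617}{76067} - \left(-6\right)^{2} \left(- \frac{1}{191250}\right)\right)} = \frac{1}{45819 + \left(- \frac{199617}{76067} + 36 \left(- \frac{1}{191250}\right)\right)} = \frac{1}{45819 - \frac{2121082759}{808211875}} = \frac{1}{\frac{37029338817866}{808211875}} = \frac{808211875}{37029338817866}$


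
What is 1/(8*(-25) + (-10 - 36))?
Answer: -1/246 ≈ -0.0040650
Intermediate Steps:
1/(8*(-25) + (-10 - 36)) = 1/(-200 - 46) = 1/(-246) = -1/246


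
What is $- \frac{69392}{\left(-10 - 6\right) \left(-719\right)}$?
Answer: $- \frac{4337}{719} \approx -6.032$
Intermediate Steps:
$- \frac{69392}{\left(-10 - 6\right) \left(-719\right)} = - \frac{69392}{\left(-16\right) \left(-719\right)} = - \frac{69392}{11504} = \left(-69392\right) \frac{1}{11504} = - \frac{4337}{719}$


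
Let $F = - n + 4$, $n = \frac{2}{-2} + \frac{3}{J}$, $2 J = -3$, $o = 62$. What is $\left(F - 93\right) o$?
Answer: $-5332$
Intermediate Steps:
$J = - \frac{3}{2}$ ($J = \frac{1}{2} \left(-3\right) = - \frac{3}{2} \approx -1.5$)
$n = -3$ ($n = \frac{2}{-2} + \frac{3}{- \frac{3}{2}} = 2 \left(- \frac{1}{2}\right) + 3 \left(- \frac{2}{3}\right) = -1 - 2 = -3$)
$F = 7$ ($F = \left(-1\right) \left(-3\right) + 4 = 3 + 4 = 7$)
$\left(F - 93\right) o = \left(7 - 93\right) 62 = \left(-86\right) 62 = -5332$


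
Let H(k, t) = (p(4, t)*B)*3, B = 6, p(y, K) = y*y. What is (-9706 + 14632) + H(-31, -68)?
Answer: 5214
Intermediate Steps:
p(y, K) = y**2
H(k, t) = 288 (H(k, t) = (4**2*6)*3 = (16*6)*3 = 96*3 = 288)
(-9706 + 14632) + H(-31, -68) = (-9706 + 14632) + 288 = 4926 + 288 = 5214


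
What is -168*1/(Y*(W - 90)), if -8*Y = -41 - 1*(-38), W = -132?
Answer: 224/111 ≈ 2.0180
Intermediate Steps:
Y = 3/8 (Y = -(-41 - 1*(-38))/8 = -(-41 + 38)/8 = -⅛*(-3) = 3/8 ≈ 0.37500)
-168*1/(Y*(W - 90)) = -168*8/(3*(-132 - 90)) = -168/((3/8)*(-222)) = -168/(-333/4) = -168*(-4/333) = 224/111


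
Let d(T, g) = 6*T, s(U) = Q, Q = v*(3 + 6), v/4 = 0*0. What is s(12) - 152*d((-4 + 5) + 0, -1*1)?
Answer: -912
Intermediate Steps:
v = 0 (v = 4*(0*0) = 4*0 = 0)
Q = 0 (Q = 0*(3 + 6) = 0*9 = 0)
s(U) = 0
s(12) - 152*d((-4 + 5) + 0, -1*1) = 0 - 912*((-4 + 5) + 0) = 0 - 912*(1 + 0) = 0 - 912 = -912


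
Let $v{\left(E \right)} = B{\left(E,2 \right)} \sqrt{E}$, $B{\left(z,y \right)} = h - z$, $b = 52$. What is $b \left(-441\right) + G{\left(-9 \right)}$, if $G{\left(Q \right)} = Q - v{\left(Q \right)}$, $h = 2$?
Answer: $-22941 - 33 i \approx -22941.0 - 33.0 i$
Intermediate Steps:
$B{\left(z,y \right)} = 2 - z$
$v{\left(E \right)} = \sqrt{E} \left(2 - E\right)$ ($v{\left(E \right)} = \left(2 - E\right) \sqrt{E} = \sqrt{E} \left(2 - E\right)$)
$G{\left(Q \right)} = Q - \sqrt{Q} \left(2 - Q\right)$
$b \left(-441\right) + G{\left(-9 \right)} = 52 \left(-441\right) - \left(9 - \sqrt{-9} \left(-2 - 9\right)\right) = -22932 - \left(9 - 3 i \left(-11\right)\right) = -22932 - \left(9 + 33 i\right) = -22941 - 33 i$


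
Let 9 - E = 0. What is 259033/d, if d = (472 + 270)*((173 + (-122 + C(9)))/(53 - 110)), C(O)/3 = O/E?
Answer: -4921627/13356 ≈ -368.50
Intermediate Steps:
E = 9 (E = 9 - 1*0 = 9 + 0 = 9)
C(O) = O/3 (C(O) = 3*(O/9) = O/3)
d = -13356/19 (d = (472 + 270)*((173 + (-122 + (⅓)*9))/(53 - 110)) = 742*((173 + (-122 + 3))/(-57)) = 742*((173 - 119)*(-1/57)) = 742*(54*(-1/57)) = 742*(-18/19) = -13356/19 ≈ -702.95)
259033/d = 259033/(-13356/19) = 259033*(-19/13356) = -4921627/13356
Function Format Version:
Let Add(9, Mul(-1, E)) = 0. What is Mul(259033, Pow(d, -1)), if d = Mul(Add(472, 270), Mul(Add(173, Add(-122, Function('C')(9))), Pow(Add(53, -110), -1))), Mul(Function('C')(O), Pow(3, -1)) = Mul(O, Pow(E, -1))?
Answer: Rational(-4921627, 13356) ≈ -368.50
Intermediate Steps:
E = 9 (E = Add(9, Mul(-1, 0)) = Add(9, 0) = 9)
Function('C')(O) = Mul(Rational(1, 3), O) (Function('C')(O) = Mul(3, Mul(O, Pow(9, -1))) = Mul(3, Mul(O, Rational(1, 9))) = Mul(3, Mul(Rational(1, 9), O)) = Mul(Rational(1, 3), O))
d = Rational(-13356, 19) (d = Mul(Add(472, 270), Mul(Add(173, Add(-122, Mul(Rational(1, 3), 9))), Pow(Add(53, -110), -1))) = Mul(742, Mul(Add(173, Add(-122, 3)), Pow(-57, -1))) = Mul(742, Mul(Add(173, -119), Rational(-1, 57))) = Mul(742, Mul(54, Rational(-1, 57))) = Mul(742, Rational(-18, 19)) = Rational(-13356, 19) ≈ -702.95)
Mul(259033, Pow(d, -1)) = Mul(259033, Pow(Rational(-13356, 19), -1)) = Mul(259033, Rational(-19, 13356)) = Rational(-4921627, 13356)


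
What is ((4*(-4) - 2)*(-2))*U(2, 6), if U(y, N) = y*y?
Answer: 144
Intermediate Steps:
U(y, N) = y²
((4*(-4) - 2)*(-2))*U(2, 6) = ((4*(-4) - 2)*(-2))*2² = ((-16 - 2)*(-2))*4 = -18*(-2)*4 = 36*4 = 144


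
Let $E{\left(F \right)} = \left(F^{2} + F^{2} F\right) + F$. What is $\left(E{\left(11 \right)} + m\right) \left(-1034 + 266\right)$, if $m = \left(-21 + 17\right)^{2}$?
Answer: $-1135872$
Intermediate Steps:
$m = 16$ ($m = \left(-4\right)^{2} = 16$)
$E{\left(F \right)} = F + F^{2} + F^{3}$ ($E{\left(F \right)} = \left(F^{2} + F^{3}\right) + F = F + F^{2} + F^{3}$)
$\left(E{\left(11 \right)} + m\right) \left(-1034 + 266\right) = \left(11 \left(1 + 11 + 11^{2}\right) + 16\right) \left(-1034 + 266\right) = \left(11 \left(1 + 11 + 121\right) + 16\right) \left(-768\right) = \left(11 \cdot 133 + 16\right) \left(-768\right) = \left(1463 + 16\right) \left(-768\right) = 1479 \left(-768\right) = -1135872$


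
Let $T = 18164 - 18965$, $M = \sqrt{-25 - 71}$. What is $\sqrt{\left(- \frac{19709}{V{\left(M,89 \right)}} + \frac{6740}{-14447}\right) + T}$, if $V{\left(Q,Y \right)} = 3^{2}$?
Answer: $\frac{i \sqrt{5619088501682}}{43341} \approx 54.693 i$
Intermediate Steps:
$M = 4 i \sqrt{6}$ ($M = \sqrt{-96} = 4 i \sqrt{6} \approx 9.798 i$)
$T = -801$
$V{\left(Q,Y \right)} = 9$
$\sqrt{\left(- \frac{19709}{V{\left(M,89 \right)}} + \frac{6740}{-14447}\right) + T} = \sqrt{\left(- \frac{19709}{9} + \frac{6740}{-14447}\right) - 801} = \sqrt{\left(\left(-19709\right) \frac{1}{9} + 6740 \left(- \frac{1}{14447}\right)\right) - 801} = \sqrt{\left(- \frac{19709}{9} - \frac{6740}{14447}\right) - 801} = \sqrt{- \frac{284796583}{130023} - 801} = \sqrt{- \frac{388945006}{130023}} = \frac{i \sqrt{5619088501682}}{43341}$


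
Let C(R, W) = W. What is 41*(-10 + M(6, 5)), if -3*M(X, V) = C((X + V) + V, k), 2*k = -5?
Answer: -2255/6 ≈ -375.83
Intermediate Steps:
k = -5/2 (k = (1/2)*(-5) = -5/2 ≈ -2.5000)
M(X, V) = 5/6 (M(X, V) = -1/3*(-5/2) = 5/6)
41*(-10 + M(6, 5)) = 41*(-10 + 5/6) = 41*(-55/6) = -2255/6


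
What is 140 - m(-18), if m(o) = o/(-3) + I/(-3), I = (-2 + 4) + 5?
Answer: 409/3 ≈ 136.33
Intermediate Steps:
I = 7 (I = 2 + 5 = 7)
m(o) = -7/3 - o/3 (m(o) = o/(-3) + 7/(-3) = o*(-⅓) + 7*(-⅓) = -o/3 - 7/3 = -7/3 - o/3)
140 - m(-18) = 140 - (-7/3 - ⅓*(-18)) = 140 - (-7/3 + 6) = 140 - 1*11/3 = 140 - 11/3 = 409/3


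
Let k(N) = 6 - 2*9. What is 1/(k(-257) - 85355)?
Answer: -1/85367 ≈ -1.1714e-5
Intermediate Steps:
k(N) = -12 (k(N) = 6 - 18 = -12)
1/(k(-257) - 85355) = 1/(-12 - 85355) = 1/(-85367) = -1/85367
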